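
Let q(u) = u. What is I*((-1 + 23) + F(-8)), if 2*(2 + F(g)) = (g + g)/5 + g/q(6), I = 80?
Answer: 4256/3 ≈ 1418.7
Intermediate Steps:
F(g) = -2 + 17*g/60 (F(g) = -2 + ((g + g)/5 + g/6)/2 = -2 + ((2*g)*(⅕) + g*(⅙))/2 = -2 + (2*g/5 + g/6)/2 = -2 + (17*g/30)/2 = -2 + 17*g/60)
I*((-1 + 23) + F(-8)) = 80*((-1 + 23) + (-2 + (17/60)*(-8))) = 80*(22 + (-2 - 34/15)) = 80*(22 - 64/15) = 80*(266/15) = 4256/3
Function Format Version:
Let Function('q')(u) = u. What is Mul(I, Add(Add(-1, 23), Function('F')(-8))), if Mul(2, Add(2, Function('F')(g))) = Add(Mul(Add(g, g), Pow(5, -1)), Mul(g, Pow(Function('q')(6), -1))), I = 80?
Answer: Rational(4256, 3) ≈ 1418.7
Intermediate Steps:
Function('F')(g) = Add(-2, Mul(Rational(17, 60), g)) (Function('F')(g) = Add(-2, Mul(Rational(1, 2), Add(Mul(Add(g, g), Pow(5, -1)), Mul(g, Pow(6, -1))))) = Add(-2, Mul(Rational(1, 2), Add(Mul(Mul(2, g), Rational(1, 5)), Mul(g, Rational(1, 6))))) = Add(-2, Mul(Rational(1, 2), Add(Mul(Rational(2, 5), g), Mul(Rational(1, 6), g)))) = Add(-2, Mul(Rational(1, 2), Mul(Rational(17, 30), g))) = Add(-2, Mul(Rational(17, 60), g)))
Mul(I, Add(Add(-1, 23), Function('F')(-8))) = Mul(80, Add(Add(-1, 23), Add(-2, Mul(Rational(17, 60), -8)))) = Mul(80, Add(22, Add(-2, Rational(-34, 15)))) = Mul(80, Add(22, Rational(-64, 15))) = Mul(80, Rational(266, 15)) = Rational(4256, 3)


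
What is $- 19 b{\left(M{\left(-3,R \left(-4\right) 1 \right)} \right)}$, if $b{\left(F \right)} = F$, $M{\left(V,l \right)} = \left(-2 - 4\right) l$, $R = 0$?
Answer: $0$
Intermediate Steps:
$M{\left(V,l \right)} = - 6 l$
$- 19 b{\left(M{\left(-3,R \left(-4\right) 1 \right)} \right)} = - 19 \left(- 6 \cdot 0 \left(-4\right) 1\right) = - 19 \left(- 6 \cdot 0 \cdot 1\right) = - 19 \left(\left(-6\right) 0\right) = \left(-19\right) 0 = 0$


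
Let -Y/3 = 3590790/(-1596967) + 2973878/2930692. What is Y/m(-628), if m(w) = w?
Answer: -8661471747981/1469588581105496 ≈ -0.0058938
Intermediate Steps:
Y = 8661471747981/2340109205582 (Y = -3*(3590790/(-1596967) + 2973878/2930692) = -3*(3590790*(-1/1596967) + 2973878*(1/2930692)) = -3*(-3590790/1596967 + 1486939/1465346) = -3*(-2887157249327/2340109205582) = 8661471747981/2340109205582 ≈ 3.7013)
Y/m(-628) = (8661471747981/2340109205582)/(-628) = (8661471747981/2340109205582)*(-1/628) = -8661471747981/1469588581105496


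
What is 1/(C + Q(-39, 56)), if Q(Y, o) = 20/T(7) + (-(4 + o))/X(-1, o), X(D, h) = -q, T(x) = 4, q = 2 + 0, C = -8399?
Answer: -1/8364 ≈ -0.00011956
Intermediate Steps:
q = 2
X(D, h) = -2 (X(D, h) = -1*2 = -2)
Q(Y, o) = 7 + o/2 (Q(Y, o) = 20/4 - (4 + o)/(-2) = 20*(1/4) + (-4 - o)*(-1/2) = 5 + (2 + o/2) = 7 + o/2)
1/(C + Q(-39, 56)) = 1/(-8399 + (7 + (1/2)*56)) = 1/(-8399 + (7 + 28)) = 1/(-8399 + 35) = 1/(-8364) = -1/8364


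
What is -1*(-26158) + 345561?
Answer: 371719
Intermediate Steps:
-1*(-26158) + 345561 = 26158 + 345561 = 371719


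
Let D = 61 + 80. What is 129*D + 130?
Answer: 18319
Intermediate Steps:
D = 141
129*D + 130 = 129*141 + 130 = 18189 + 130 = 18319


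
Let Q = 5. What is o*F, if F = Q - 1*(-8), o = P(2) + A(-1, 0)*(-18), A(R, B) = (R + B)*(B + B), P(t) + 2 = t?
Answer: 0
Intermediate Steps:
P(t) = -2 + t
A(R, B) = 2*B*(B + R) (A(R, B) = (B + R)*(2*B) = 2*B*(B + R))
o = 0 (o = (-2 + 2) + (2*0*(0 - 1))*(-18) = 0 + (2*0*(-1))*(-18) = 0 + 0*(-18) = 0 + 0 = 0)
F = 13 (F = 5 - 1*(-8) = 5 + 8 = 13)
o*F = 0*13 = 0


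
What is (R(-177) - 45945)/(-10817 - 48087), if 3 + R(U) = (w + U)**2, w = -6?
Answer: 12459/58904 ≈ 0.21151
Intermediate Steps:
R(U) = -3 + (-6 + U)**2
(R(-177) - 45945)/(-10817 - 48087) = ((-3 + (-6 - 177)**2) - 45945)/(-10817 - 48087) = ((-3 + (-183)**2) - 45945)/(-58904) = ((-3 + 33489) - 45945)*(-1/58904) = (33486 - 45945)*(-1/58904) = -12459*(-1/58904) = 12459/58904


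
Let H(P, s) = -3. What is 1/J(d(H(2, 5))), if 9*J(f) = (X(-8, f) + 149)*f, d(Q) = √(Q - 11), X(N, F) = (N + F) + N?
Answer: -9*√14/(-1862*I + 14*√14) ≈ -0.00050839 - 0.018071*I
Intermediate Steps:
X(N, F) = F + 2*N (X(N, F) = (F + N) + N = F + 2*N)
d(Q) = √(-11 + Q)
J(f) = f*(133 + f)/9 (J(f) = (((f + 2*(-8)) + 149)*f)/9 = (((f - 16) + 149)*f)/9 = (((-16 + f) + 149)*f)/9 = ((133 + f)*f)/9 = (f*(133 + f))/9 = f*(133 + f)/9)
1/J(d(H(2, 5))) = 1/(√(-11 - 3)*(133 + √(-11 - 3))/9) = 1/(√(-14)*(133 + √(-14))/9) = 1/((I*√14)*(133 + I*√14)/9) = 1/(I*√14*(133 + I*√14)/9) = -9*I*√14/(14*(133 + I*√14))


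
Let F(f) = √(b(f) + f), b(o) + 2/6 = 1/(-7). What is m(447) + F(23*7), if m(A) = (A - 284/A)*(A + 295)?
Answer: 148047550/447 + √70791/21 ≈ 3.3122e+5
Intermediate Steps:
b(o) = -10/21 (b(o) = -⅓ + 1/(-7) = -⅓ - ⅐ = -10/21)
m(A) = (295 + A)*(A - 284/A) (m(A) = (A - 284/A)*(295 + A) = (295 + A)*(A - 284/A))
F(f) = √(-10/21 + f)
m(447) + F(23*7) = (-284 + 447² - 83780/447 + 295*447) + √(-210 + 441*(23*7))/21 = (-284 + 199809 - 83780*1/447 + 131865) + √(-210 + 441*161)/21 = (-284 + 199809 - 83780/447 + 131865) + √(-210 + 71001)/21 = 148047550/447 + √70791/21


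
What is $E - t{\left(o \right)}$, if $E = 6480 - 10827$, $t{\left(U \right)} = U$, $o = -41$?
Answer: $-4306$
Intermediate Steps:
$E = -4347$
$E - t{\left(o \right)} = -4347 - -41 = -4347 + 41 = -4306$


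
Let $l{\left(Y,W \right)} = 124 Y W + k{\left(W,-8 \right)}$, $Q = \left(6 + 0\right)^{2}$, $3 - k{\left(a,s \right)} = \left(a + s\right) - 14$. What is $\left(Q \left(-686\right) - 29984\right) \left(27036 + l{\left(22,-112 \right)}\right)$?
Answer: $15220888840$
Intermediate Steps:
$k{\left(a,s \right)} = 17 - a - s$ ($k{\left(a,s \right)} = 3 - \left(\left(a + s\right) - 14\right) = 3 - \left(-14 + a + s\right) = 17 - a - s$)
$Q = 36$ ($Q = 6^{2} = 36$)
$l{\left(Y,W \right)} = 25 - W + 124 W Y$ ($l{\left(Y,W \right)} = 124 Y W - \left(-25 + W\right) = 124 W Y + \left(17 - W + 8\right) = 124 W Y - \left(-25 + W\right) = 25 - W + 124 W Y$)
$\left(Q \left(-686\right) - 29984\right) \left(27036 + l{\left(22,-112 \right)}\right) = \left(36 \left(-686\right) - 29984\right) \left(27036 + \left(25 - -112 + 124 \left(-112\right) 22\right)\right) = \left(-24696 - 29984\right) \left(27036 + \left(25 + 112 - 305536\right)\right) = - 54680 \left(27036 - 305399\right) = \left(-54680\right) \left(-278363\right) = 15220888840$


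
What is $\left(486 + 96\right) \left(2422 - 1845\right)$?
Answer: $335814$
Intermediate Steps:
$\left(486 + 96\right) \left(2422 - 1845\right) = 582 \cdot 577 = 335814$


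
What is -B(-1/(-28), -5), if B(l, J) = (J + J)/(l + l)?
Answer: 140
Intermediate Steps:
B(l, J) = J/l (B(l, J) = (2*J)/((2*l)) = (2*J)*(1/(2*l)) = J/l)
-B(-1/(-28), -5) = -(-5)/((-1/(-28))) = -(-5)/((-1*(-1/28))) = -(-5)/1/28 = -(-5)*28 = -1*(-140) = 140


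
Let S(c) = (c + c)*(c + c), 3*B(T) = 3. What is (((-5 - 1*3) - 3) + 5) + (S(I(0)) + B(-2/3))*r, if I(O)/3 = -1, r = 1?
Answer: 31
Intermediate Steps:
B(T) = 1 (B(T) = (1/3)*3 = 1)
I(O) = -3 (I(O) = 3*(-1) = -3)
S(c) = 4*c**2 (S(c) = (2*c)*(2*c) = 4*c**2)
(((-5 - 1*3) - 3) + 5) + (S(I(0)) + B(-2/3))*r = (((-5 - 1*3) - 3) + 5) + (4*(-3)**2 + 1)*1 = (((-5 - 3) - 3) + 5) + (4*9 + 1)*1 = ((-8 - 3) + 5) + (36 + 1)*1 = (-11 + 5) + 37*1 = -6 + 37 = 31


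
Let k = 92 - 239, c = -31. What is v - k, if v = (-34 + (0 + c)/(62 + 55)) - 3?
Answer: 12839/117 ≈ 109.73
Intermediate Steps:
k = -147
v = -4360/117 (v = (-34 + (0 - 31)/(62 + 55)) - 3 = (-34 - 31/117) - 3 = -4009/117 - 3 = -4360/117 ≈ -37.265)
v - k = -4360/117 - 1*(-147) = -4360/117 + 147 = 12839/117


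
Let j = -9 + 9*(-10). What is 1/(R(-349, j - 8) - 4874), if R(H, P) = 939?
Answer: -1/3935 ≈ -0.00025413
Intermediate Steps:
j = -99 (j = -9 - 90 = -99)
1/(R(-349, j - 8) - 4874) = 1/(939 - 4874) = 1/(-3935) = -1/3935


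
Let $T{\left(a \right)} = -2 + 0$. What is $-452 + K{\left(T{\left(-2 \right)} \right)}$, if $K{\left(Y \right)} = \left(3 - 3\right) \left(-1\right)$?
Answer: $-452$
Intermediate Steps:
$T{\left(a \right)} = -2$
$K{\left(Y \right)} = 0$ ($K{\left(Y \right)} = 0 \left(-1\right) = 0$)
$-452 + K{\left(T{\left(-2 \right)} \right)} = -452 + 0 = -452$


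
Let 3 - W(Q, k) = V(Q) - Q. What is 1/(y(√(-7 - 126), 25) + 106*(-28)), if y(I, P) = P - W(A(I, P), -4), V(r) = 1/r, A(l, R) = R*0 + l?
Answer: -195909/577156892 + 67*I*√133/577156892 ≈ -0.00033944 + 1.3388e-6*I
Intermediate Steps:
A(l, R) = l (A(l, R) = 0 + l = l)
W(Q, k) = 3 + Q - 1/Q (W(Q, k) = 3 - (1/Q - Q) = 3 + (Q - 1/Q) = 3 + Q - 1/Q)
y(I, P) = -3 + P + 1/I - I (y(I, P) = P - (3 + I - 1/I) = P + (-3 + 1/I - I) = -3 + P + 1/I - I)
1/(y(√(-7 - 126), 25) + 106*(-28)) = 1/((-3 + 25 + 1/(√(-7 - 126)) - √(-7 - 126)) + 106*(-28)) = 1/((-3 + 25 + 1/(√(-133)) - √(-133)) - 2968) = 1/((-3 + 25 + 1/(I*√133) - I*√133) - 2968) = 1/((-3 + 25 - I*√133/133 - I*√133) - 2968) = 1/((22 - 134*I*√133/133) - 2968) = 1/(-2946 - 134*I*√133/133)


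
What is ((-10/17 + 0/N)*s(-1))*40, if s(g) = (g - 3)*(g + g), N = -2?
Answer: -3200/17 ≈ -188.24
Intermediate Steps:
s(g) = 2*g*(-3 + g) (s(g) = (-3 + g)*(2*g) = 2*g*(-3 + g))
((-10/17 + 0/N)*s(-1))*40 = ((-10/17 + 0/(-2))*(2*(-1)*(-3 - 1)))*40 = ((-10*1/17 + 0*(-½))*(2*(-1)*(-4)))*40 = ((-10/17 + 0)*8)*40 = -10/17*8*40 = -80/17*40 = -3200/17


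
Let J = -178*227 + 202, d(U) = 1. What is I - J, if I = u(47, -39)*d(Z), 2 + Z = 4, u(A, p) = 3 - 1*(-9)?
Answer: 40216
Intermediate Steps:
u(A, p) = 12 (u(A, p) = 3 + 9 = 12)
Z = 2 (Z = -2 + 4 = 2)
J = -40204 (J = -40406 + 202 = -40204)
I = 12 (I = 12*1 = 12)
I - J = 12 - 1*(-40204) = 12 + 40204 = 40216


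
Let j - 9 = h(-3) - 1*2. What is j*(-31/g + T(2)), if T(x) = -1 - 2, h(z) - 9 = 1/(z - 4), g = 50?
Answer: -20091/350 ≈ -57.403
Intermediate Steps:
h(z) = 9 + 1/(-4 + z) (h(z) = 9 + 1/(z - 4) = 9 + 1/(-4 + z))
T(x) = -3
j = 111/7 (j = 9 + ((-35 + 9*(-3))/(-4 - 3) - 1*2) = 9 + ((-35 - 27)/(-7) - 2) = 9 + (-1/7*(-62) - 2) = 9 + (62/7 - 2) = 9 + 48/7 = 111/7 ≈ 15.857)
j*(-31/g + T(2)) = 111*(-31/50 - 3)/7 = (111/7)*(-181/50) = -20091/350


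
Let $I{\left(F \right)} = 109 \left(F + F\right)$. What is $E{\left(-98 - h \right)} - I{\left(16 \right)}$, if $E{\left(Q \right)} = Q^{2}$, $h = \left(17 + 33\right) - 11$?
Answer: $15281$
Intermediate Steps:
$h = 39$ ($h = 50 - 11 = 39$)
$I{\left(F \right)} = 218 F$ ($I{\left(F \right)} = 109 \cdot 2 F = 218 F$)
$E{\left(-98 - h \right)} - I{\left(16 \right)} = \left(-98 - 39\right)^{2} - 218 \cdot 16 = \left(-98 - 39\right)^{2} - 3488 = \left(-137\right)^{2} - 3488 = 18769 - 3488 = 15281$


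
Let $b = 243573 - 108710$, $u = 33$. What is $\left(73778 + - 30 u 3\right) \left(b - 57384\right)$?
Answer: $5486133032$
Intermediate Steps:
$b = 134863$
$\left(73778 + - 30 u 3\right) \left(b - 57384\right) = \left(73778 + \left(-30\right) 33 \cdot 3\right) \left(134863 - 57384\right) = \left(73778 - 2970\right) 77479 = 70808 \cdot 77479 = 5486133032$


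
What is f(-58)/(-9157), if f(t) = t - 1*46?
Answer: 104/9157 ≈ 0.011357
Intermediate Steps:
f(t) = -46 + t (f(t) = t - 46 = -46 + t)
f(-58)/(-9157) = (-46 - 58)/(-9157) = -104*(-1/9157) = 104/9157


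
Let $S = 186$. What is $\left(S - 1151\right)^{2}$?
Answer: $931225$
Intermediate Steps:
$\left(S - 1151\right)^{2} = \left(186 - 1151\right)^{2} = \left(-965\right)^{2} = 931225$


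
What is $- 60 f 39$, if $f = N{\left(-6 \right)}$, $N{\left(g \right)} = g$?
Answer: $14040$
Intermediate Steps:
$f = -6$
$- 60 f 39 = \left(-60\right) \left(-6\right) 39 = 360 \cdot 39 = 14040$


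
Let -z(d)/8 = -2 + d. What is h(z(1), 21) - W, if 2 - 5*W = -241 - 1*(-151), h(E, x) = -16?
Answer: -172/5 ≈ -34.400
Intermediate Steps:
z(d) = 16 - 8*d (z(d) = -8*(-2 + d) = 16 - 8*d)
W = 92/5 (W = ⅖ - (-241 - 1*(-151))/5 = ⅖ - (-241 + 151)/5 = ⅖ - ⅕*(-90) = ⅖ + 18 = 92/5 ≈ 18.400)
h(z(1), 21) - W = -16 - 1*92/5 = -16 - 92/5 = -172/5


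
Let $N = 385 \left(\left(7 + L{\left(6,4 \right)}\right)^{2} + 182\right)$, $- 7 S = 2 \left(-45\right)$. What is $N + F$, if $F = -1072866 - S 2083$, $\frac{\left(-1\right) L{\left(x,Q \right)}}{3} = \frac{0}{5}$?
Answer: $- \frac{7074987}{7} \approx -1.0107 \cdot 10^{6}$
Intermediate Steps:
$S = \frac{90}{7}$ ($S = - \frac{2 \left(-45\right)}{7} = \left(- \frac{1}{7}\right) \left(-90\right) = \frac{90}{7} \approx 12.857$)
$L{\left(x,Q \right)} = 0$ ($L{\left(x,Q \right)} = - 3 \cdot \frac{0}{5} = - 3 \cdot 0 \cdot \frac{1}{5} = \left(-3\right) 0 = 0$)
$N = 88935$ ($N = 385 \left(\left(7 + 0\right)^{2} + 182\right) = 385 \left(7^{2} + 182\right) = 385 \left(49 + 182\right) = 385 \cdot 231 = 88935$)
$F = - \frac{7697532}{7}$ ($F = -1072866 - \frac{90}{7} \cdot 2083 = -1072866 - \frac{187470}{7} = - \frac{7697532}{7} \approx -1.0996 \cdot 10^{6}$)
$N + F = 88935 - \frac{7697532}{7} = - \frac{7074987}{7}$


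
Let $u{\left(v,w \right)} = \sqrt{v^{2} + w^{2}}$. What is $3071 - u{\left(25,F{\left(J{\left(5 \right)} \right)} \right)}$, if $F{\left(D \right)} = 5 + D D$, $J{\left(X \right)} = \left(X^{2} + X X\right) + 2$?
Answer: $3071 - \sqrt{7339306} \approx 361.88$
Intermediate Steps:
$J{\left(X \right)} = 2 + 2 X^{2}$ ($J{\left(X \right)} = \left(X^{2} + X^{2}\right) + 2 = 2 X^{2} + 2 = 2 + 2 X^{2}$)
$F{\left(D \right)} = 5 + D^{2}$
$3071 - u{\left(25,F{\left(J{\left(5 \right)} \right)} \right)} = 3071 - \sqrt{25^{2} + \left(5 + \left(2 + 2 \cdot 5^{2}\right)^{2}\right)^{2}} = 3071 - \sqrt{625 + \left(5 + \left(2 + 2 \cdot 25\right)^{2}\right)^{2}} = 3071 - \sqrt{625 + \left(5 + \left(2 + 50\right)^{2}\right)^{2}} = 3071 - \sqrt{625 + \left(5 + 52^{2}\right)^{2}} = 3071 - \sqrt{625 + \left(5 + 2704\right)^{2}} = 3071 - \sqrt{625 + 2709^{2}} = 3071 - \sqrt{625 + 7338681} = 3071 - \sqrt{7339306}$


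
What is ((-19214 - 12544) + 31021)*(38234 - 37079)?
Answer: -851235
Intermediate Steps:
((-19214 - 12544) + 31021)*(38234 - 37079) = (-31758 + 31021)*1155 = -737*1155 = -851235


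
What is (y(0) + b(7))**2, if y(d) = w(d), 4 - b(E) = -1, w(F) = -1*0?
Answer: 25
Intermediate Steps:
w(F) = 0
b(E) = 5 (b(E) = 4 - 1*(-1) = 4 + 1 = 5)
y(d) = 0
(y(0) + b(7))**2 = (0 + 5)**2 = 5**2 = 25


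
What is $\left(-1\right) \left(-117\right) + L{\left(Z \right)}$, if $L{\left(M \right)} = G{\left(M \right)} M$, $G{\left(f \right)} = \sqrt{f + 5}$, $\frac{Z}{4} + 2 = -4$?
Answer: $117 - 24 i \sqrt{19} \approx 117.0 - 104.61 i$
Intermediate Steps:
$Z = -24$ ($Z = -8 + 4 \left(-4\right) = -8 - 16 = -24$)
$G{\left(f \right)} = \sqrt{5 + f}$
$L{\left(M \right)} = M \sqrt{5 + M}$ ($L{\left(M \right)} = \sqrt{5 + M} M = M \sqrt{5 + M}$)
$\left(-1\right) \left(-117\right) + L{\left(Z \right)} = \left(-1\right) \left(-117\right) - 24 \sqrt{5 - 24} = 117 - 24 \sqrt{-19} = 117 - 24 i \sqrt{19}$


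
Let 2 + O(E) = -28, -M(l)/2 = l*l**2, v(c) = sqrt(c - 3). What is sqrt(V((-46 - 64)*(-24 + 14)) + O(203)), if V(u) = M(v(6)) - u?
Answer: sqrt(-1130 - 6*sqrt(3)) ≈ 33.77*I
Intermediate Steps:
v(c) = sqrt(-3 + c)
M(l) = -2*l**3 (M(l) = -2*l*l**2 = -2*l**3)
O(E) = -30 (O(E) = -2 - 28 = -30)
V(u) = -u - 6*sqrt(3) (V(u) = -2*(-3 + 6)**(3/2) - u = -2*3*sqrt(3) - u = -6*sqrt(3) - u = -u - 6*sqrt(3))
sqrt(V((-46 - 64)*(-24 + 14)) + O(203)) = sqrt((-(-46 - 64)*(-24 + 14) - 6*sqrt(3)) - 30) = sqrt((-(-110)*(-10) - 6*sqrt(3)) - 30) = sqrt((-1*1100 - 6*sqrt(3)) - 30) = sqrt((-1100 - 6*sqrt(3)) - 30) = sqrt(-1130 - 6*sqrt(3))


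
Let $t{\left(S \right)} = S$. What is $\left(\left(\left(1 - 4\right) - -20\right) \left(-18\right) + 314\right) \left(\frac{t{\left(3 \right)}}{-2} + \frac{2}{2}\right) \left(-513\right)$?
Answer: $2052$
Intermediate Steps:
$\left(\left(\left(1 - 4\right) - -20\right) \left(-18\right) + 314\right) \left(\frac{t{\left(3 \right)}}{-2} + \frac{2}{2}\right) \left(-513\right) = \left(\left(\left(1 - 4\right) - -20\right) \left(-18\right) + 314\right) \left(\frac{3}{-2} + \frac{2}{2}\right) \left(-513\right) = \left(\left(\left(1 - 4\right) + 20\right) \left(-18\right) + 314\right) \left(3 \left(- \frac{1}{2}\right) + 2 \cdot \frac{1}{2}\right) \left(-513\right) = \left(\left(-3 + 20\right) \left(-18\right) + 314\right) \left(- \frac{3}{2} + 1\right) \left(-513\right) = \left(17 \left(-18\right) + 314\right) \left(\left(- \frac{1}{2}\right) \left(-513\right)\right) = \left(-306 + 314\right) \frac{513}{2} = 8 \cdot \frac{513}{2} = 2052$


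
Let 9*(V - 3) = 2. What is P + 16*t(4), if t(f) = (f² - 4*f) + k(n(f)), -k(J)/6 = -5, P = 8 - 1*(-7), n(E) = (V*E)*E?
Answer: 495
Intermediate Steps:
V = 29/9 (V = 3 + (⅑)*2 = 3 + 2/9 = 29/9 ≈ 3.2222)
n(E) = 29*E²/9 (n(E) = (29*E/9)*E = 29*E²/9)
P = 15 (P = 8 + 7 = 15)
k(J) = 30 (k(J) = -6*(-5) = 30)
t(f) = 30 + f² - 4*f (t(f) = (f² - 4*f) + 30 = 30 + f² - 4*f)
P + 16*t(4) = 15 + 16*(30 + 4² - 4*4) = 15 + 16*(30 + 16 - 16) = 15 + 16*30 = 15 + 480 = 495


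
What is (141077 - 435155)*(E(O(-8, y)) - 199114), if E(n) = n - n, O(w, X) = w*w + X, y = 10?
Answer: 58555046892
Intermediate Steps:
O(w, X) = X + w**2 (O(w, X) = w**2 + X = X + w**2)
E(n) = 0
(141077 - 435155)*(E(O(-8, y)) - 199114) = (141077 - 435155)*(0 - 199114) = -294078*(-199114) = 58555046892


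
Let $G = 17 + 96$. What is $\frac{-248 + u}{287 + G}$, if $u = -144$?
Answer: $- \frac{49}{50} \approx -0.98$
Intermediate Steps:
$G = 113$
$\frac{-248 + u}{287 + G} = \frac{-248 - 144}{287 + 113} = - \frac{392}{400} = \left(-392\right) \frac{1}{400} = - \frac{49}{50}$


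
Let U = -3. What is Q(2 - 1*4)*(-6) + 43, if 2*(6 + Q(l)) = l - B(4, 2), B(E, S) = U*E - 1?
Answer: 46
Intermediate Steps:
B(E, S) = -1 - 3*E (B(E, S) = -3*E - 1 = -1 - 3*E)
Q(l) = ½ + l/2 (Q(l) = -6 + (l - (-1 - 3*4))/2 = -6 + (l - (-1 - 12))/2 = -6 + (l - 1*(-13))/2 = -6 + (l + 13)/2 = -6 + (13 + l)/2 = -6 + (13/2 + l/2) = ½ + l/2)
Q(2 - 1*4)*(-6) + 43 = (½ + (2 - 1*4)/2)*(-6) + 43 = (½ + (2 - 4)/2)*(-6) + 43 = (½ + (½)*(-2))*(-6) + 43 = (½ - 1)*(-6) + 43 = -½*(-6) + 43 = 3 + 43 = 46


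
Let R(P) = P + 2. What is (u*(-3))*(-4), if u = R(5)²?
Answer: 588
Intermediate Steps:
R(P) = 2 + P
u = 49 (u = (2 + 5)² = 7² = 49)
(u*(-3))*(-4) = (49*(-3))*(-4) = -147*(-4) = 588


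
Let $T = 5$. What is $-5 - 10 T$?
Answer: $-55$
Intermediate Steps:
$-5 - 10 T = -5 - 50 = -55$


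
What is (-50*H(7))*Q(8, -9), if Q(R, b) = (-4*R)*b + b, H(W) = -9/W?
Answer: 125550/7 ≈ 17936.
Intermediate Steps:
Q(R, b) = b - 4*R*b (Q(R, b) = -4*R*b + b = b - 4*R*b)
(-50*H(7))*Q(8, -9) = (-(-450)/7)*(-9*(1 - 4*8)) = (-(-450)/7)*(-9*(1 - 32)) = (-50*(-9/7))*(-9*(-31)) = (450/7)*279 = 125550/7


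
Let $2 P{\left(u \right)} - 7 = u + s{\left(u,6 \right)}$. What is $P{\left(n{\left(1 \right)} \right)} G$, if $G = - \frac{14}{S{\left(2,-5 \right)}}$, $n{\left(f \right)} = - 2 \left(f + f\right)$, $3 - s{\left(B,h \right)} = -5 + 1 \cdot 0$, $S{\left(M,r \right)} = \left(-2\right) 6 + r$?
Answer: $\frac{77}{17} \approx 4.5294$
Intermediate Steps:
$S{\left(M,r \right)} = -12 + r$
$s{\left(B,h \right)} = 8$ ($s{\left(B,h \right)} = 3 - \left(-5 + 1 \cdot 0\right) = 3 - \left(-5 + 0\right) = 3 - -5 = 3 + 5 = 8$)
$n{\left(f \right)} = - 4 f$ ($n{\left(f \right)} = - 2 \cdot 2 f = - 4 f$)
$P{\left(u \right)} = \frac{15}{2} + \frac{u}{2}$ ($P{\left(u \right)} = \frac{7}{2} + \frac{u + 8}{2} = \frac{7}{2} + \frac{8 + u}{2} = \frac{7}{2} + \left(4 + \frac{u}{2}\right) = \frac{15}{2} + \frac{u}{2}$)
$G = \frac{14}{17}$ ($G = - \frac{14}{-12 - 5} = - \frac{14}{-17} = \left(-14\right) \left(- \frac{1}{17}\right) = \frac{14}{17} \approx 0.82353$)
$P{\left(n{\left(1 \right)} \right)} G = \left(\frac{15}{2} + \frac{\left(-4\right) 1}{2}\right) \frac{14}{17} = \left(\frac{15}{2} + \frac{1}{2} \left(-4\right)\right) \frac{14}{17} = \left(\frac{15}{2} - 2\right) \frac{14}{17} = \frac{11}{2} \cdot \frac{14}{17} = \frac{77}{17}$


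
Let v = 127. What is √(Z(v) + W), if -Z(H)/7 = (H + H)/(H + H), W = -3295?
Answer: I*√3302 ≈ 57.463*I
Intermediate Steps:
Z(H) = -7 (Z(H) = -7*(H + H)/(H + H) = -7*2*H/(2*H) = -7*2*H*1/(2*H) = -7*1 = -7)
√(Z(v) + W) = √(-7 - 3295) = √(-3302) = I*√3302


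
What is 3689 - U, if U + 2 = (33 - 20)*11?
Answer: 3548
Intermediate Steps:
U = 141 (U = -2 + (33 - 20)*11 = -2 + 13*11 = -2 + 143 = 141)
3689 - U = 3689 - 1*141 = 3689 - 141 = 3548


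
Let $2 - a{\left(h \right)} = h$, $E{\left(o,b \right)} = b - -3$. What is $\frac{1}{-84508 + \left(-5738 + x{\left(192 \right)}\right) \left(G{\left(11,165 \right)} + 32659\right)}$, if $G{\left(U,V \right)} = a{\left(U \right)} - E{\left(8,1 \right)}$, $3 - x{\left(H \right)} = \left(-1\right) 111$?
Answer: $- \frac{1}{183685612} \approx -5.4441 \cdot 10^{-9}$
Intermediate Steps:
$E{\left(o,b \right)} = 3 + b$ ($E{\left(o,b \right)} = b + 3 = 3 + b$)
$a{\left(h \right)} = 2 - h$
$x{\left(H \right)} = 114$ ($x{\left(H \right)} = 3 - \left(-1\right) 111 = 3 - -111 = 3 + 111 = 114$)
$G{\left(U,V \right)} = -2 - U$ ($G{\left(U,V \right)} = \left(2 - U\right) - \left(3 + 1\right) = \left(2 - U\right) - 4 = -2 - U$)
$\frac{1}{-84508 + \left(-5738 + x{\left(192 \right)}\right) \left(G{\left(11,165 \right)} + 32659\right)} = \frac{1}{-84508 + \left(-5738 + 114\right) \left(\left(-2 - 11\right) + 32659\right)} = \frac{1}{-84508 - 5624 \left(\left(-2 - 11\right) + 32659\right)} = \frac{1}{-84508 - 5624 \left(-13 + 32659\right)} = \frac{1}{-84508 - 183601104} = \frac{1}{-183685612} = - \frac{1}{183685612}$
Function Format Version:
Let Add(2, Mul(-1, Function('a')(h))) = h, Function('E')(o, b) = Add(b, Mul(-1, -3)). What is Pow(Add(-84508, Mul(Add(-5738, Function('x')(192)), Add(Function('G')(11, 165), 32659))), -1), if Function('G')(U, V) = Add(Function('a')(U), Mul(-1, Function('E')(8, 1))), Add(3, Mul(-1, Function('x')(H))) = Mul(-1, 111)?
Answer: Rational(-1, 183685612) ≈ -5.4441e-9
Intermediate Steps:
Function('E')(o, b) = Add(3, b) (Function('E')(o, b) = Add(b, 3) = Add(3, b))
Function('a')(h) = Add(2, Mul(-1, h))
Function('x')(H) = 114 (Function('x')(H) = Add(3, Mul(-1, Mul(-1, 111))) = Add(3, Mul(-1, -111)) = Add(3, 111) = 114)
Function('G')(U, V) = Add(-2, Mul(-1, U)) (Function('G')(U, V) = Add(Add(2, Mul(-1, U)), Mul(-1, Add(3, 1))) = Add(Add(2, Mul(-1, U)), Mul(-1, 4)) = Add(Add(2, Mul(-1, U)), -4) = Add(-2, Mul(-1, U)))
Pow(Add(-84508, Mul(Add(-5738, Function('x')(192)), Add(Function('G')(11, 165), 32659))), -1) = Pow(Add(-84508, Mul(Add(-5738, 114), Add(Add(-2, Mul(-1, 11)), 32659))), -1) = Pow(Add(-84508, Mul(-5624, Add(Add(-2, -11), 32659))), -1) = Pow(Add(-84508, Mul(-5624, Add(-13, 32659))), -1) = Pow(Add(-84508, Mul(-5624, 32646)), -1) = Pow(Add(-84508, -183601104), -1) = Pow(-183685612, -1) = Rational(-1, 183685612)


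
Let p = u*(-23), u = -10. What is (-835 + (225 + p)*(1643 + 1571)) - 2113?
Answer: 1459422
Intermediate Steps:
p = 230 (p = -10*(-23) = 230)
(-835 + (225 + p)*(1643 + 1571)) - 2113 = (-835 + (225 + 230)*(1643 + 1571)) - 2113 = (-835 + 455*3214) - 2113 = (-835 + 1462370) - 2113 = 1461535 - 2113 = 1459422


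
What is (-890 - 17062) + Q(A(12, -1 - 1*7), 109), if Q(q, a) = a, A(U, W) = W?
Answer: -17843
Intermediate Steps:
(-890 - 17062) + Q(A(12, -1 - 1*7), 109) = (-890 - 17062) + 109 = -17952 + 109 = -17843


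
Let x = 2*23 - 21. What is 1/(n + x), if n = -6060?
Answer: -1/6035 ≈ -0.00016570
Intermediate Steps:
x = 25 (x = 46 - 21 = 25)
1/(n + x) = 1/(-6060 + 25) = 1/(-6035) = -1/6035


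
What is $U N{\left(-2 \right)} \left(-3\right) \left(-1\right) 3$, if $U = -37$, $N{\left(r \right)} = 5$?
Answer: $-1665$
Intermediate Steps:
$U N{\left(-2 \right)} \left(-3\right) \left(-1\right) 3 = \left(-37\right) 5 \left(-3\right) \left(-1\right) 3 = - 185 \cdot 3 \cdot 3 = \left(-185\right) 9 = -1665$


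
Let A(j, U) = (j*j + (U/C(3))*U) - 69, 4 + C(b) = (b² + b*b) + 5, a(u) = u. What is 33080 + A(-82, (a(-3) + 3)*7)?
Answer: 39735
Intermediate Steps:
C(b) = 1 + 2*b² (C(b) = -4 + ((b² + b*b) + 5) = -4 + ((b² + b²) + 5) = -4 + (2*b² + 5) = -4 + (5 + 2*b²) = 1 + 2*b²)
A(j, U) = -69 + j² + U²/19 (A(j, U) = (j*j + (U/(1 + 2*3²))*U) - 69 = (j² + (U/(1 + 2*9))*U) - 69 = (j² + (U/(1 + 18))*U) - 69 = (j² + (U/19)*U) - 69 = (j² + U²/19) - 69 = -69 + j² + U²/19)
33080 + A(-82, (a(-3) + 3)*7) = 33080 + (-69 + (-82)² + ((-3 + 3)*7)²/19) = 33080 + (-69 + 6724 + (0*7)²/19) = 33080 + (-69 + 6724 + (1/19)*0²) = 33080 + (-69 + 6724 + (1/19)*0) = 33080 + (-69 + 6724 + 0) = 33080 + 6655 = 39735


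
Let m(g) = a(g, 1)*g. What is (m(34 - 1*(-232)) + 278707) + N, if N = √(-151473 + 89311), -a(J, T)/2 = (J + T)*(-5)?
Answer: 988927 + I*√62162 ≈ 9.8893e+5 + 249.32*I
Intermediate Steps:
a(J, T) = 10*J + 10*T (a(J, T) = -2*(J + T)*(-5) = -2*(-5*J - 5*T) = 10*J + 10*T)
m(g) = g*(10 + 10*g) (m(g) = (10*g + 10*1)*g = (10*g + 10)*g = (10 + 10*g)*g = g*(10 + 10*g))
N = I*√62162 (N = √(-62162) = I*√62162 ≈ 249.32*I)
(m(34 - 1*(-232)) + 278707) + N = (10*(34 - 1*(-232))*(1 + (34 - 1*(-232))) + 278707) + I*√62162 = (10*(34 + 232)*(1 + (34 + 232)) + 278707) + I*√62162 = (10*266*(1 + 266) + 278707) + I*√62162 = (10*266*267 + 278707) + I*√62162 = (710220 + 278707) + I*√62162 = 988927 + I*√62162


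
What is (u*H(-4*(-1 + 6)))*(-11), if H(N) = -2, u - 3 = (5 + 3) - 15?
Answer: -88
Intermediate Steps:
u = -4 (u = 3 + ((5 + 3) - 15) = 3 + (8 - 15) = 3 - 7 = -4)
(u*H(-4*(-1 + 6)))*(-11) = -4*(-2)*(-11) = 8*(-11) = -88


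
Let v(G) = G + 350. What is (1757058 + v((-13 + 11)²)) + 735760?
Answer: 2493172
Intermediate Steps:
v(G) = 350 + G
(1757058 + v((-13 + 11)²)) + 735760 = (1757058 + (350 + (-13 + 11)²)) + 735760 = (1757058 + (350 + (-2)²)) + 735760 = (1757058 + (350 + 4)) + 735760 = (1757058 + 354) + 735760 = 1757412 + 735760 = 2493172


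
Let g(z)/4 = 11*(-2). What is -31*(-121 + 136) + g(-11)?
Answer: -553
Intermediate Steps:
g(z) = -88 (g(z) = 4*(11*(-2)) = 4*(-22) = -88)
-31*(-121 + 136) + g(-11) = -31*(-121 + 136) - 88 = -31*15 - 88 = -465 - 88 = -553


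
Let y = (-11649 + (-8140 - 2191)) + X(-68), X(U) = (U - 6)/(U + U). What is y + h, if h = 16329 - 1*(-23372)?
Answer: 1205065/68 ≈ 17722.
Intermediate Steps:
X(U) = (-6 + U)/(2*U) (X(U) = (-6 + U)/((2*U)) = (-6 + U)*(1/(2*U)) = (-6 + U)/(2*U))
y = -1494603/68 (y = (-11649 + (-8140 - 2191)) + (1/2)*(-6 - 68)/(-68) = (-11649 - 10331) + (1/2)*(-1/68)*(-74) = -21980 + 37/68 = -1494603/68 ≈ -21979.)
h = 39701 (h = 16329 + 23372 = 39701)
y + h = -1494603/68 + 39701 = 1205065/68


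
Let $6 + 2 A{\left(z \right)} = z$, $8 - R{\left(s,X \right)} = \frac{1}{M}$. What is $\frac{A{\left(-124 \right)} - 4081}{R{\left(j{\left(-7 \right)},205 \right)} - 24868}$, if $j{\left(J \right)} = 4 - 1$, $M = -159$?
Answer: $\frac{659214}{3952739} \approx 0.16677$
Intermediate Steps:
$j{\left(J \right)} = 3$
$R{\left(s,X \right)} = \frac{1273}{159}$ ($R{\left(s,X \right)} = 8 - \frac{1}{-159} = 8 - - \frac{1}{159} = 8 + \frac{1}{159} = \frac{1273}{159}$)
$A{\left(z \right)} = -3 + \frac{z}{2}$
$\frac{A{\left(-124 \right)} - 4081}{R{\left(j{\left(-7 \right)},205 \right)} - 24868} = \frac{\left(-3 + \frac{1}{2} \left(-124\right)\right) - 4081}{\frac{1273}{159} - 24868} = \frac{\left(-3 - 62\right) - 4081}{- \frac{3952739}{159}} = \left(-65 - 4081\right) \left(- \frac{159}{3952739}\right) = \left(-4146\right) \left(- \frac{159}{3952739}\right) = \frac{659214}{3952739}$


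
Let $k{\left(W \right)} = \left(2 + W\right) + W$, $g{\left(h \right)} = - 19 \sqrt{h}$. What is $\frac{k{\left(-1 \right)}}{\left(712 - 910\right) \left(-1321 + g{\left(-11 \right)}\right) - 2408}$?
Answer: $0$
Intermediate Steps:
$k{\left(W \right)} = 2 + 2 W$
$\frac{k{\left(-1 \right)}}{\left(712 - 910\right) \left(-1321 + g{\left(-11 \right)}\right) - 2408} = \frac{2 + 2 \left(-1\right)}{\left(712 - 910\right) \left(-1321 - 19 \sqrt{-11}\right) - 2408} = \frac{2 - 2}{- 198 \left(-1321 - 19 i \sqrt{11}\right) - 2408} = \frac{0}{- 198 \left(-1321 - 19 i \sqrt{11}\right) - 2408} = \frac{0}{\left(261558 + 3762 i \sqrt{11}\right) - 2408} = \frac{0}{259150 + 3762 i \sqrt{11}} = 0$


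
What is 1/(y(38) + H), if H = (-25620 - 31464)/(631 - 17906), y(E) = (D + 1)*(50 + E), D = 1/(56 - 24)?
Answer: 69100/6499161 ≈ 0.010632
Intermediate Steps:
D = 1/32 ≈ 0.031250
y(E) = 825/16 + 33*E/32 (y(E) = (1/32 + 1)*(50 + E) = 33*(50 + E)/32 = 825/16 + 33*E/32)
H = 57084/17275 (H = -57084/(-17275) = -57084*(-1/17275) = 57084/17275 ≈ 3.3044)
1/(y(38) + H) = 1/((825/16 + (33/32)*38) + 57084/17275) = 1/((825/16 + 627/16) + 57084/17275) = 1/(363/4 + 57084/17275) = 1/(6499161/69100) = 69100/6499161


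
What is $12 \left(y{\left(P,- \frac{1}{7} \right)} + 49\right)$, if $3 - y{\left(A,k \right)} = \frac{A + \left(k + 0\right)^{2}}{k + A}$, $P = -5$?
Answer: $\frac{12860}{21} \approx 612.38$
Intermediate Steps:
$y{\left(A,k \right)} = 3 - \frac{A + k^{2}}{A + k}$ ($y{\left(A,k \right)} = 3 - \frac{A + \left(k + 0\right)^{2}}{k + A} = 3 - \frac{A + k^{2}}{A + k}$)
$12 \left(y{\left(P,- \frac{1}{7} \right)} + 49\right) = 12 \left(\frac{- \left(- \frac{1}{7}\right)^{2} + 2 \left(-5\right) + 3 \left(- \frac{1}{7}\right)}{-5 - \frac{1}{7}} + 49\right) = 12 \left(\frac{- \left(\left(-1\right) \frac{1}{7}\right)^{2} - 10 + 3 \left(\left(-1\right) \frac{1}{7}\right)}{-5 - \frac{1}{7}} + 49\right) = 12 \left(\frac{- \left(- \frac{1}{7}\right)^{2} - 10 + 3 \left(- \frac{1}{7}\right)}{-5 - \frac{1}{7}} + 49\right) = 12 \left(\frac{\left(-1\right) \frac{1}{49} - 10 - \frac{3}{7}}{- \frac{36}{7}} + 49\right) = 12 \left(- \frac{7 \left(- \frac{1}{49} - 10 - \frac{3}{7}\right)}{36} + 49\right) = 12 \left(\left(- \frac{7}{36}\right) \left(- \frac{512}{49}\right) + 49\right) = 12 \left(\frac{128}{63} + 49\right) = 12 \cdot \frac{3215}{63} = \frac{12860}{21}$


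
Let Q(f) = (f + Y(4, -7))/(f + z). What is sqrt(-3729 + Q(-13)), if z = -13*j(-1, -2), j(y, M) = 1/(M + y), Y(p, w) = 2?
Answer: 33*I*sqrt(2314)/26 ≈ 61.055*I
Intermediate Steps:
z = 13/3 (z = -13/(-2 - 1) = -13/(-3) = -13*(-1/3) = 13/3 ≈ 4.3333)
Q(f) = (2 + f)/(13/3 + f) (Q(f) = (f + 2)/(f + 13/3) = (2 + f)/(13/3 + f))
sqrt(-3729 + Q(-13)) = sqrt(-3729 + 3*(2 - 13)/(13 + 3*(-13))) = sqrt(-3729 + 3*(-11)/(13 - 39)) = sqrt(-3729 + 3*(-11)/(-26)) = sqrt(-3729 + 3*(-1/26)*(-11)) = sqrt(-3729 + 33/26) = sqrt(-96921/26) = 33*I*sqrt(2314)/26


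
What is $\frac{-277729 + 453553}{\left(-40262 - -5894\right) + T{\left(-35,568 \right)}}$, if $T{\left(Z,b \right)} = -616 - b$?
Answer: $- \frac{999}{202} \approx -4.9455$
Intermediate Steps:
$\frac{-277729 + 453553}{\left(-40262 - -5894\right) + T{\left(-35,568 \right)}} = \frac{-277729 + 453553}{\left(-40262 - -5894\right) - 1184} = \frac{175824}{\left(-40262 + \left(6132 - 238\right)\right) - 1184} = \frac{175824}{\left(-40262 + 5894\right) - 1184} = \frac{175824}{-34368 - 1184} = \frac{175824}{-35552} = 175824 \left(- \frac{1}{35552}\right) = - \frac{999}{202}$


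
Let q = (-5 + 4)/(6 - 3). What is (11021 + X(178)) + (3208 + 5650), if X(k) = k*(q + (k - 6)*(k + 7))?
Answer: 17051339/3 ≈ 5.6838e+6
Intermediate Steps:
q = -1/3 ≈ -0.33333
X(k) = k*(-1/3 + (-6 + k)*(7 + k)) (X(k) = k*(-1/3 + (k - 6)*(k + 7)) = k*(-1/3 + (-6 + k)*(7 + k)))
(11021 + X(178)) + (3208 + 5650) = (11021 + 178*(-127/3 + 178 + 178**2)) + (3208 + 5650) = (11021 + 178*(-127/3 + 178 + 31684)) + 8858 = (11021 + 178*(95459/3)) + 8858 = (11021 + 16991702/3) + 8858 = 17024765/3 + 8858 = 17051339/3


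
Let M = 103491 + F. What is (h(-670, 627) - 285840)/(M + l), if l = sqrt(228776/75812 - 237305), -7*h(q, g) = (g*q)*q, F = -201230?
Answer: 131274222047898765/316856471774122 + 70865295*I*sqrt(85242718478863)/316856471774122 ≈ 414.3 + 2.0649*I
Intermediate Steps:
M = -97739 (M = 103491 - 201230 = -97739)
h(q, g) = -g*q**2/7 (h(q, g) = -g*q*q/7 = -g*q**2/7)
l = I*sqrt(85242718478863)/18953 (l = sqrt(228776*(1/75812) - 237305) = sqrt(57194/18953 - 237305) = sqrt(-4497584471/18953) = I*sqrt(85242718478863)/18953 ≈ 487.14*I)
(h(-670, 627) - 285840)/(M + l) = (-1/7*627*(-670)**2 - 285840)/(-97739 + I*sqrt(85242718478863)/18953) = (-1/7*627*448900 - 285840)/(-97739 + I*sqrt(85242718478863)/18953) = (-281460300/7 - 285840)/(-97739 + I*sqrt(85242718478863)/18953) = -283461180/(7*(-97739 + I*sqrt(85242718478863)/18953))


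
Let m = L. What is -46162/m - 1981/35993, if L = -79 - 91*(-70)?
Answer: -1673971337/226431963 ≈ -7.3928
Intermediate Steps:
L = 6291 (L = -79 + 6370 = 6291)
m = 6291
-46162/m - 1981/35993 = -46162/6291 - 1981/35993 = -1673971337/226431963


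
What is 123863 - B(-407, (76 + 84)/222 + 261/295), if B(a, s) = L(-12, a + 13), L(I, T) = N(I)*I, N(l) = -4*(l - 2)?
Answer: 124535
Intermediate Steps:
N(l) = 8 - 4*l (N(l) = -4*(-2 + l) = 8 - 4*l)
L(I, T) = I*(8 - 4*I) (L(I, T) = (8 - 4*I)*I = I*(8 - 4*I))
B(a, s) = -672 (B(a, s) = 4*(-12)*(2 - 1*(-12)) = 4*(-12)*(2 + 12) = 4*(-12)*14 = -672)
123863 - B(-407, (76 + 84)/222 + 261/295) = 123863 - 1*(-672) = 123863 + 672 = 124535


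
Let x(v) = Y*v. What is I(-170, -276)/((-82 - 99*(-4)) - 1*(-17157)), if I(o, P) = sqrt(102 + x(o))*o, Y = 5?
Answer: -340*I*sqrt(187)/17471 ≈ -0.26612*I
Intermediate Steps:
x(v) = 5*v
I(o, P) = o*sqrt(102 + 5*o) (I(o, P) = sqrt(102 + 5*o)*o = o*sqrt(102 + 5*o))
I(-170, -276)/((-82 - 99*(-4)) - 1*(-17157)) = (-170*sqrt(102 + 5*(-170)))/((-82 - 99*(-4)) - 1*(-17157)) = (-170*sqrt(102 - 850))/((-82 + 396) + 17157) = (-340*I*sqrt(187))/(314 + 17157) = -340*I*sqrt(187)/17471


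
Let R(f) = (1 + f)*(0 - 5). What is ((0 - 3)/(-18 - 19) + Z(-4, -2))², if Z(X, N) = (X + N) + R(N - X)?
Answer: 599076/1369 ≈ 437.60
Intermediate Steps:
R(f) = -5 - 5*f (R(f) = (1 + f)*(-5) = -5 - 5*f)
Z(X, N) = -5 - 4*N + 6*X (Z(X, N) = (X + N) + (-5 - 5*(N - X)) = (N + X) + (-5 + (-5*N + 5*X)) = (N + X) + (-5 - 5*N + 5*X) = -5 - 4*N + 6*X)
((0 - 3)/(-18 - 19) + Z(-4, -2))² = ((0 - 3)/(-18 - 19) + (-5 - 4*(-2) + 6*(-4)))² = (-3/(-37) + (-5 + 8 - 24))² = (-3*(-1/37) - 21)² = (3/37 - 21)² = (-774/37)² = 599076/1369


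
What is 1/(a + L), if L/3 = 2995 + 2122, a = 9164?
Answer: 1/24515 ≈ 4.0791e-5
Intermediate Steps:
L = 15351 (L = 3*(2995 + 2122) = 3*5117 = 15351)
1/(a + L) = 1/(9164 + 15351) = 1/24515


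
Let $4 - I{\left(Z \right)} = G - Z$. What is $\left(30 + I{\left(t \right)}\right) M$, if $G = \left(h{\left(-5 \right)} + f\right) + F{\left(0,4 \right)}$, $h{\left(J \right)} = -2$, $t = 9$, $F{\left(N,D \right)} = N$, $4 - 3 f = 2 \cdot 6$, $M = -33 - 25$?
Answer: $- \frac{8294}{3} \approx -2764.7$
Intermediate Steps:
$M = -58$
$f = - \frac{8}{3}$ ($f = \frac{4}{3} - \frac{2 \cdot 6}{3} = \frac{4}{3} - 4 = - \frac{8}{3} \approx -2.6667$)
$G = - \frac{14}{3}$ ($G = \left(-2 - \frac{8}{3}\right) + 0 = - \frac{14}{3} + 0 = - \frac{14}{3} \approx -4.6667$)
$I{\left(Z \right)} = \frac{26}{3} + Z$ ($I{\left(Z \right)} = 4 - \left(- \frac{14}{3} - Z\right) = 4 + \left(\frac{14}{3} + Z\right) = \frac{26}{3} + Z$)
$\left(30 + I{\left(t \right)}\right) M = \left(30 + \left(\frac{26}{3} + 9\right)\right) \left(-58\right) = \left(30 + \frac{53}{3}\right) \left(-58\right) = \frac{143}{3} \left(-58\right) = - \frac{8294}{3}$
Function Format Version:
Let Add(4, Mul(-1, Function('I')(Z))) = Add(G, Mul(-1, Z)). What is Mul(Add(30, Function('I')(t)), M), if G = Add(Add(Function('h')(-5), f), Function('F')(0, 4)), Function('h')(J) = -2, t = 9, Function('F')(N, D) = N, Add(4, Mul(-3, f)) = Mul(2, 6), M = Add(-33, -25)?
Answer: Rational(-8294, 3) ≈ -2764.7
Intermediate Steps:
M = -58
f = Rational(-8, 3) (f = Add(Rational(4, 3), Mul(Rational(-1, 3), Mul(2, 6))) = Add(Rational(4, 3), Mul(Rational(-1, 3), 12)) = Add(Rational(4, 3), -4) = Rational(-8, 3) ≈ -2.6667)
G = Rational(-14, 3) (G = Add(Add(-2, Rational(-8, 3)), 0) = Add(Rational(-14, 3), 0) = Rational(-14, 3) ≈ -4.6667)
Function('I')(Z) = Add(Rational(26, 3), Z) (Function('I')(Z) = Add(4, Mul(-1, Add(Rational(-14, 3), Mul(-1, Z)))) = Add(4, Add(Rational(14, 3), Z)) = Add(Rational(26, 3), Z))
Mul(Add(30, Function('I')(t)), M) = Mul(Add(30, Add(Rational(26, 3), 9)), -58) = Mul(Add(30, Rational(53, 3)), -58) = Mul(Rational(143, 3), -58) = Rational(-8294, 3)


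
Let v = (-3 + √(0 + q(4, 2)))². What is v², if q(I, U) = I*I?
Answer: 1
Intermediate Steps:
q(I, U) = I²
v = 1 (v = (-3 + √(0 + 4²))² = (-3 + √(0 + 16))² = (-3 + √16)² = (-3 + 4)² = 1² = 1)
v² = 1² = 1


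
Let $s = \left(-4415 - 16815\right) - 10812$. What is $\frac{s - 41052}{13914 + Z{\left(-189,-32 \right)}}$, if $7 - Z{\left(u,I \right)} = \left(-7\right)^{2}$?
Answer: $- \frac{36547}{6936} \approx -5.2692$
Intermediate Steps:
$Z{\left(u,I \right)} = -42$ ($Z{\left(u,I \right)} = 7 - \left(-7\right)^{2} = 7 - 49 = -42$)
$s = -32042$ ($s = -21230 - 10812 = -32042$)
$\frac{s - 41052}{13914 + Z{\left(-189,-32 \right)}} = \frac{-32042 - 41052}{13914 - 42} = - \frac{73094}{13872} = \left(-73094\right) \frac{1}{13872} = - \frac{36547}{6936}$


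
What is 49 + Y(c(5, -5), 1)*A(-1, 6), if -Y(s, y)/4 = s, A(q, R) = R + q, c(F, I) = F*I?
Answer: 549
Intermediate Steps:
Y(s, y) = -4*s
49 + Y(c(5, -5), 1)*A(-1, 6) = 49 + (-20*(-5))*(6 - 1) = 49 - 4*(-25)*5 = 49 + 100*5 = 49 + 500 = 549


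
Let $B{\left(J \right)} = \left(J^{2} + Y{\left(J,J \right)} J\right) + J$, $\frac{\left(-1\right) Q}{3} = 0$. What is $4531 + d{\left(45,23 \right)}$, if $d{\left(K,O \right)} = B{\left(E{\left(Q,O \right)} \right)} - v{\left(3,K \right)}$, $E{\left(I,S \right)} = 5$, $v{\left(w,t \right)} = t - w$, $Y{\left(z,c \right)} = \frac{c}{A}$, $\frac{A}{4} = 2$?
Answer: $\frac{36177}{8} \approx 4522.1$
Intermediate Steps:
$Q = 0$ ($Q = \left(-3\right) 0 = 0$)
$A = 8$ ($A = 4 \cdot 2 = 8$)
$Y{\left(z,c \right)} = \frac{c}{8}$
$B{\left(J \right)} = J + \frac{9 J^{2}}{8}$ ($B{\left(J \right)} = \left(J^{2} + \frac{J}{8} J\right) + J = \left(J^{2} + \frac{J^{2}}{8}\right) + J = \frac{9 J^{2}}{8} + J = J + \frac{9 J^{2}}{8}$)
$d{\left(K,O \right)} = \frac{289}{8} - K$ ($d{\left(K,O \right)} = \frac{1}{8} \cdot 5 \left(8 + 9 \cdot 5\right) - \left(K - 3\right) = \frac{1}{8} \cdot 5 \left(8 + 45\right) - \left(K - 3\right) = \frac{1}{8} \cdot 5 \cdot 53 - \left(-3 + K\right) = \frac{265}{8} - \left(-3 + K\right) = \frac{289}{8} - K$)
$4531 + d{\left(45,23 \right)} = 4531 + \left(\frac{289}{8} - 45\right) = 4531 - \frac{71}{8} = \frac{36177}{8}$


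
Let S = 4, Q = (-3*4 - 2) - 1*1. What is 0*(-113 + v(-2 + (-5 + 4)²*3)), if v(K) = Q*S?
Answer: 0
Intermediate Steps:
Q = -15 (Q = (-12 - 2) - 1 = -14 - 1 = -15)
v(K) = -60 (v(K) = -15*4 = -60)
0*(-113 + v(-2 + (-5 + 4)²*3)) = 0*(-113 - 60) = 0*(-173) = 0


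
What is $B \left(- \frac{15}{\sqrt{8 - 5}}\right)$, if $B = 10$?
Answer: $- 50 \sqrt{3} \approx -86.603$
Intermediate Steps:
$B \left(- \frac{15}{\sqrt{8 - 5}}\right) = 10 \left(- \frac{15}{\sqrt{8 - 5}}\right) = 10 \left(- \frac{15}{\sqrt{3}}\right) = 10 \left(- 15 \frac{\sqrt{3}}{3}\right) = 10 \left(- 5 \sqrt{3}\right) = - 50 \sqrt{3}$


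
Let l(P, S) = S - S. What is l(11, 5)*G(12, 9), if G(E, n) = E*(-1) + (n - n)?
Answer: 0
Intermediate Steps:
l(P, S) = 0
G(E, n) = -E (G(E, n) = -E + 0 = -E)
l(11, 5)*G(12, 9) = 0*(-1*12) = 0*(-12) = 0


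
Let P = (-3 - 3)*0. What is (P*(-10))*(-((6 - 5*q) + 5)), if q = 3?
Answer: 0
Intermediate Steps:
P = 0 (P = -6*0 = 0)
(P*(-10))*(-((6 - 5*q) + 5)) = (0*(-10))*(-((6 - 5*3) + 5)) = 0*(-((6 - 15) + 5)) = 0*(-(-9 + 5)) = 0*(-1*(-4)) = 0*4 = 0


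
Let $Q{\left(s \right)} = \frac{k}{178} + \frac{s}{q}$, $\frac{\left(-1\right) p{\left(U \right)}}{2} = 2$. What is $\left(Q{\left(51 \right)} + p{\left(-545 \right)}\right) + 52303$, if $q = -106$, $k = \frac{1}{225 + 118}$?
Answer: $\frac{84615394957}{1617931} \approx 52299.0$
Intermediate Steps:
$k = \frac{1}{343} \approx 0.0029155$
$p{\left(U \right)} = -4$ ($p{\left(U \right)} = \left(-2\right) 2 = -4$)
$Q{\left(s \right)} = \frac{1}{61054} - \frac{s}{106}$ ($Q{\left(s \right)} = \frac{1}{343 \cdot 178} + \frac{s}{-106} = \frac{1}{343} \cdot \frac{1}{178} + s \left(- \frac{1}{106}\right) = \frac{1}{61054} - \frac{s}{106}$)
$\left(Q{\left(51 \right)} + p{\left(-545 \right)}\right) + 52303 = \left(\left(\frac{1}{61054} - \frac{51}{106}\right) - 4\right) + 52303 = \left(- \frac{778412}{1617931} - 4\right) + 52303 = - \frac{7250136}{1617931} + 52303 = \frac{84615394957}{1617931}$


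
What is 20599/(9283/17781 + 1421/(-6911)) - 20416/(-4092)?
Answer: 7594474956055/116664036 ≈ 65097.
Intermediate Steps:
20599/(9283/17781 + 1421/(-6911)) - 20416/(-4092) = 20599/(9283*(1/17781) + 1421*(-1/6911)) - 20416*(-1/4092) = 20599/(9283/17781 - 1421/6911) + 464/93 = 20599/(38888012/122884491) + 464/93 = 20599*(122884491/38888012) + 464/93 = 2531297630109/38888012 + 464/93 = 7594474956055/116664036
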